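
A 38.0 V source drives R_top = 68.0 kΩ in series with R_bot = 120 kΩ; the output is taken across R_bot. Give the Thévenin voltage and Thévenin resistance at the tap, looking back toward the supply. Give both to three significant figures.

V_th is the open-circuit tap voltage: 38.0 × 120/(68.0 + 120) = 24.3 V.
With the supply zeroed, R_top and R_bot appear in parallel from the tap: R_th = R_top‖R_bot = (68.0 × 120)/188.0 = 43.4 kΩ.

V_th = 24.3 V, R_th = 43.4 kΩ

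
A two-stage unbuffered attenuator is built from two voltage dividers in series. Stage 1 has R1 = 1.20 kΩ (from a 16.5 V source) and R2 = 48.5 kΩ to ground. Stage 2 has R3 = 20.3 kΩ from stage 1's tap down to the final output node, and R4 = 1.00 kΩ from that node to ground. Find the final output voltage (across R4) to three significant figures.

Stage 2 presents R3+R4 = 21.30 kΩ as a load on stage 1's tap.
Stage 1's lower leg becomes R2‖(R3+R4) = 14.80 kΩ, so V_mid = 16.5 × 14.80/16.00 = 15.26 V.
Stage 2 is itself unloaded: V_out = V_mid × R4/(R3+R4) = 15.26 × 1.00/21.30 = 0.717 V.

V_out ≈ 0.717 V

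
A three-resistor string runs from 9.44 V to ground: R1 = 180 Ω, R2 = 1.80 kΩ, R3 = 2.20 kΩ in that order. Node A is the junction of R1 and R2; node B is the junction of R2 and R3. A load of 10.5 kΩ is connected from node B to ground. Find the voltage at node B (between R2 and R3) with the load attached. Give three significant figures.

At node B, R3 is in parallel with the load: R3‖R_L = 1819 Ω.
Below node A the resistance is R2 + (R3‖R_L) = 3619 Ω, so V_A = 9.44 × 3619/3799 = 8.993 V.
Then V_B = V_A × (R3‖R_L)/(R2 + R3‖R_L) = 8.993 × 1819/3619 = 4.52 V.

V ≈ 4.52 V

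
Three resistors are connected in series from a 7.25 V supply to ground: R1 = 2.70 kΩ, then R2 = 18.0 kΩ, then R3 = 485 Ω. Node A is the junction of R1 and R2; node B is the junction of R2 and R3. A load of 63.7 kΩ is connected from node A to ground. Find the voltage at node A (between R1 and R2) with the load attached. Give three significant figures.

Below node A the series string R2+R3 = 18480 Ω sits in parallel with the 63700 Ω load: 14330 Ω.
V_A = 7.25 × 14330/(2700 + 14330) = 6.10 V.

V ≈ 6.10 V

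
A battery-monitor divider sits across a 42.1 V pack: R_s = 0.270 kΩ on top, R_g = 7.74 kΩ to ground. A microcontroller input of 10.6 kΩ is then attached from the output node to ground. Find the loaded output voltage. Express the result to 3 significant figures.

The load sits in parallel with R_g: R_g‖R_L = (7740 × 10600) / (7740 + 10600) = 4474 Ω.
V_out = 42.1 × 4474 / (270 + 4474) = 42.1 × 4474/4744 = 39.7 V.

V_out ≈ 39.7 V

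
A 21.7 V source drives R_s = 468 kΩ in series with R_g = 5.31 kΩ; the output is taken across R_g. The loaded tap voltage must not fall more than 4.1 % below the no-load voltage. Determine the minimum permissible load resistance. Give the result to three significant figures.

R_L(min) ≈ 123 kΩ

Output resistance R_th = R_s‖R_g = (468 × 5.31)/473.3 = 5.250 kΩ.
The fractional drop is R_th/(R_th + R_L); requiring this ≤ 0.0410 gives R_L ≥ R_th(1/0.0410 − 1) = 5.250 × 23.39 = 123 kΩ.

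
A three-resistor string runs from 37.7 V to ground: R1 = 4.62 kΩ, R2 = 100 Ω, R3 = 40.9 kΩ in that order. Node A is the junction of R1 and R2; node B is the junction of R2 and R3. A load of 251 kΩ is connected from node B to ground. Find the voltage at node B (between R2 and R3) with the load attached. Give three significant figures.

V ≈ 33.2 V

At node B, R3 is in parallel with the load: R3‖R_L = 35170 Ω.
Below node A the resistance is R2 + (R3‖R_L) = 35270 Ω, so V_A = 37.7 × 35270/39890 = 33.33 V.
Then V_B = V_A × (R3‖R_L)/(R2 + R3‖R_L) = 33.33 × 35170/35270 = 33.2 V.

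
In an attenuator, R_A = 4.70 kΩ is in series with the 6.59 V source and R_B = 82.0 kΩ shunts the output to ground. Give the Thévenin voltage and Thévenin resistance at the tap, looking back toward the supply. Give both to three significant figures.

V_th is the open-circuit tap voltage: 6.59 × 82.0/(4.70 + 82.0) = 6.23 V.
With the supply zeroed, R_A and R_B appear in parallel from the tap: R_th = R_A‖R_B = (4.70 × 82.0)/86.70 = 4.45 kΩ.

V_th = 6.23 V, R_th = 4.45 kΩ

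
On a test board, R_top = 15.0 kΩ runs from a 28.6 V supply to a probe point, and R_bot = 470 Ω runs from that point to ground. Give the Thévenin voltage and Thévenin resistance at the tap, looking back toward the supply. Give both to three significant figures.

V_th is the open-circuit tap voltage: 28.6 × 470/(15000 + 470) = 0.869 V.
With the supply zeroed, R_top and R_bot appear in parallel from the tap: R_th = R_top‖R_bot = (15000 × 470)/15470 = 456 Ω.

V_th = 0.869 V, R_th = 456 Ω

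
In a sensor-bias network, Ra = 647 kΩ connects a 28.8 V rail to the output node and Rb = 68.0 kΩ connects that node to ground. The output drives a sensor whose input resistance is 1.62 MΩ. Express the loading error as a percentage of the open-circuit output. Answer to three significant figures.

3.66 %

The divider's output (Thévenin) resistance is Ra‖Rb = 61.53 kΩ.
Fractional drop under load = R_th/(R_th + R_L) = 61.53 / (61.53 + 1620) = 0.03659.
So the output falls by 3.66 %.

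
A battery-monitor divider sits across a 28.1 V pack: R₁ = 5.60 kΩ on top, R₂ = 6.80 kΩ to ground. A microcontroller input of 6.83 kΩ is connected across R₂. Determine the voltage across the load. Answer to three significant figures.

V_out ≈ 10.6 V

The load sits in parallel with R₂: R₂‖R_L = (6.80 × 6.83) / (6.80 + 6.83) = 3.407 kΩ.
V_out = 28.1 × 3.407 / (5.60 + 3.407) = 28.1 × 3.407/9.007 = 10.6 V.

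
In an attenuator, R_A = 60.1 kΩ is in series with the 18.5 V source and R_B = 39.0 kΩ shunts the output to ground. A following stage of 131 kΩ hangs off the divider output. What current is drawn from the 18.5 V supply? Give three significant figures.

R_B‖R_L = 30.05 kΩ, so the source sees R_A + R_B‖R_L = 90.15 kΩ.
I = 18.5 V / 90.15 kΩ = 0.205 mA.

I ≈ 0.205 mA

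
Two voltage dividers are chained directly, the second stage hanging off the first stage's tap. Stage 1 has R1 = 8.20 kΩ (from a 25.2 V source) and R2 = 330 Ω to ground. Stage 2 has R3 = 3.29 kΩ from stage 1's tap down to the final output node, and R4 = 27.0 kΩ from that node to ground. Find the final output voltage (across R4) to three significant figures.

Stage 2 presents R3+R4 = 30290 Ω as a load on stage 1's tap.
Stage 1's lower leg becomes R2‖(R3+R4) = 326.4 Ω, so V_mid = 25.2 × 326.4/8526 = 0.9648 V.
Stage 2 is itself unloaded: V_out = V_mid × R4/(R3+R4) = 0.9648 × 27000/30290 = 0.860 V.

V_out ≈ 0.860 V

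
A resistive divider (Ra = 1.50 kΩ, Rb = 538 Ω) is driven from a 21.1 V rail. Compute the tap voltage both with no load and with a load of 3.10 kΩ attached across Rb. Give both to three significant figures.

Unloaded: 5.57 V; loaded: 4.94 V

Open-circuit: V = 21.1 × 538/(1500 + 538) = 5.57 V.
With the load, Rb becomes Rb‖R_L = 458.4 Ω, so V = 21.1 × 458.4/1958 = 4.94 V.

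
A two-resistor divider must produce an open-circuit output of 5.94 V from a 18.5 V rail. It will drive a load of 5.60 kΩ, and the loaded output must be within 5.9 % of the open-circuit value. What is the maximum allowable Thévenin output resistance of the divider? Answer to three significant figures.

Loading drop = R_th/(R_th + R_L) ≤ 0.0590, so R_th ≤ R_L · ε/(1−ε) = 5.60 kΩ × 0.0590/0.9410 = 351 Ω.
(Any R1, R2 with R2/(R1+R2) = 0.321 and R1‖R2 ≤ 351 Ω will meet the spec.)

R_th ≤ 351 Ω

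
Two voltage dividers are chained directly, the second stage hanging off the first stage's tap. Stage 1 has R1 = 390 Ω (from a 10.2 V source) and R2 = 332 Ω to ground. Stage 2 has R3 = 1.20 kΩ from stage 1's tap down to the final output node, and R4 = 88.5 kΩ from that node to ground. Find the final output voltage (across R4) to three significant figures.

Stage 2 presents R3+R4 = 89700 Ω as a load on stage 1's tap.
Stage 1's lower leg becomes R2‖(R3+R4) = 330.8 Ω, so V_mid = 10.2 × 330.8/720.8 = 4.681 V.
Stage 2 is itself unloaded: V_out = V_mid × R4/(R3+R4) = 4.681 × 88500/89700 = 4.62 V.

V_out ≈ 4.62 V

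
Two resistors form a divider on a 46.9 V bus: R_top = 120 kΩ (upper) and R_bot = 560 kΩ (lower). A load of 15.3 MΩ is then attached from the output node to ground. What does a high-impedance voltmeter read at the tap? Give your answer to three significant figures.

V_out ≈ 38.4 V

The load sits in parallel with R_bot: R_bot‖R_L = (560 × 15300) / (560 + 15300) = 540.2 kΩ.
V_out = 46.9 × 540.2 / (120 + 540.2) = 46.9 × 540.2/660.2 = 38.4 V.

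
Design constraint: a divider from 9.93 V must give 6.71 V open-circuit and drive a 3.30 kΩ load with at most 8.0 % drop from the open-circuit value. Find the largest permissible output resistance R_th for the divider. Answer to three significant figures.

R_th ≤ 287 Ω

Loading drop = R_th/(R_th + R_L) ≤ 0.0800, so R_th ≤ R_L · ε/(1−ε) = 3.30 kΩ × 0.0800/0.9200 = 287 Ω.
(Any R1, R2 with R2/(R1+R2) = 0.676 and R1‖R2 ≤ 287 Ω will meet the spec.)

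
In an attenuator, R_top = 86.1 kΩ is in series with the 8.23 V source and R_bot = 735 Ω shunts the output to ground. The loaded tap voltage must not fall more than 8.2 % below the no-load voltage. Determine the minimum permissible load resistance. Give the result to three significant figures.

R_L(min) ≈ 8.16 kΩ

Output resistance R_th = R_top‖R_bot = (86100 × 735)/86840 = 728.8 Ω.
The fractional drop is R_th/(R_th + R_L); requiring this ≤ 0.0820 gives R_L ≥ R_th(1/0.0820 − 1) = 728.8 × 11.20 = 8.16 kΩ.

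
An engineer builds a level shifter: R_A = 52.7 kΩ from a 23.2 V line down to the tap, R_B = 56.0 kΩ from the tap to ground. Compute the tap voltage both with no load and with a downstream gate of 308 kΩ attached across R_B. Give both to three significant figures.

Open-circuit: V = 23.2 × 56.0/(52.7 + 56.0) = 12.0 V.
With the load, R_B becomes R_B‖R_L = 47.38 kΩ, so V = 23.2 × 47.38/100.1 = 11.0 V.

Unloaded: 12.0 V; loaded: 11.0 V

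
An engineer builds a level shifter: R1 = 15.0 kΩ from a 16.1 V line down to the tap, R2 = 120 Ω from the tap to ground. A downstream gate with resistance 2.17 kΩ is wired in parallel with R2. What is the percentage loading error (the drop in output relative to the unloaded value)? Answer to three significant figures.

The divider's output (Thévenin) resistance is R1‖R2 = 119.0 Ω.
Fractional drop under load = R_th/(R_th + R_L) = 119.0 / (119.0 + 2170) = 0.05201.
So the output falls by 5.20 %.

5.20 %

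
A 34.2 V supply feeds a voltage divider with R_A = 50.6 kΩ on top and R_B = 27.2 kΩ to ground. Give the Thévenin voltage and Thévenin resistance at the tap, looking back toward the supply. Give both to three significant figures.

V_th = 12.0 V, R_th = 17.7 kΩ

V_th is the open-circuit tap voltage: 34.2 × 27.2/(50.6 + 27.2) = 12.0 V.
With the supply zeroed, R_A and R_B appear in parallel from the tap: R_th = R_A‖R_B = (50.6 × 27.2)/77.80 = 17.7 kΩ.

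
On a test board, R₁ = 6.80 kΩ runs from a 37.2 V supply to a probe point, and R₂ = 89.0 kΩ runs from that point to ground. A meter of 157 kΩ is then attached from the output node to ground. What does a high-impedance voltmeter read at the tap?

The load sits in parallel with R₂: R₂‖R_L = (89.0 × 157) / (89.0 + 157) = 56.80 kΩ.
V_out = 37.2 × 56.80 / (6.80 + 56.80) = 37.2 × 56.80/63.60 = 33.2 V.
(Unloaded it would have been 34.6 V.)

V_out ≈ 33.2 V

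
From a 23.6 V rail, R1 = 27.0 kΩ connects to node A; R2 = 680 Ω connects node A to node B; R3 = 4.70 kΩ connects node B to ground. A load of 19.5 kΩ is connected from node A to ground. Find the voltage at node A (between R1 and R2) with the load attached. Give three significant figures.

Below node A the series string R2+R3 = 5380 Ω sits in parallel with the 19500 Ω load: 4217 Ω.
V_A = 23.6 × 4217/(27000 + 4217) = 3.19 V.

V ≈ 3.19 V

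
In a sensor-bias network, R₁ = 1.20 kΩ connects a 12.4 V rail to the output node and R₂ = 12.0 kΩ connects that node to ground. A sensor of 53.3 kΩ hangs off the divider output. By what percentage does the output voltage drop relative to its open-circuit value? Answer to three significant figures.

2.01 %

The divider's output (Thévenin) resistance is R₁‖R₂ = 1.091 kΩ.
Fractional drop under load = R_th/(R_th + R_L) = 1.091 / (1.091 + 53.3) = 0.02006.
So the output falls by 2.01 %.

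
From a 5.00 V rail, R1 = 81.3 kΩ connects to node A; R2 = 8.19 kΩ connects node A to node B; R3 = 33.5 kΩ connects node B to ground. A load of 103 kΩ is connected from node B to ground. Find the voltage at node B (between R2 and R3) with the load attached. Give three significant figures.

At node B, R3 is in parallel with the load: R3‖R_L = 25.28 kΩ.
Below node A the resistance is R2 + (R3‖R_L) = 33.47 kΩ, so V_A = 5.00 × 33.47/114.8 = 1.458 V.
Then V_B = V_A × (R3‖R_L)/(R2 + R3‖R_L) = 1.458 × 25.28/33.47 = 1.10 V.

V ≈ 1.10 V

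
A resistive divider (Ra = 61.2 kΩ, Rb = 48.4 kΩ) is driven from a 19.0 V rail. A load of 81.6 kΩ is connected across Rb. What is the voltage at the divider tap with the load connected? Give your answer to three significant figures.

The load sits in parallel with Rb: Rb‖R_L = (48.4 × 81.6) / (48.4 + 81.6) = 30.38 kΩ.
V_out = 19.0 × 30.38 / (61.2 + 30.38) = 19.0 × 30.38/91.58 = 6.30 V.
(Unloaded it would have been 8.39 V.)

V_out ≈ 6.30 V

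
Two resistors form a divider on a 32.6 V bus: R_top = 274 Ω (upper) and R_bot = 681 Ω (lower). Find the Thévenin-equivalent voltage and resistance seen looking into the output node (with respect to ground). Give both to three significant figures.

V_th = 23.2 V, R_th = 195 Ω

V_th is the open-circuit tap voltage: 32.6 × 681/(274 + 681) = 23.2 V.
With the supply zeroed, R_top and R_bot appear in parallel from the tap: R_th = R_top‖R_bot = (274 × 681)/955.0 = 195 Ω.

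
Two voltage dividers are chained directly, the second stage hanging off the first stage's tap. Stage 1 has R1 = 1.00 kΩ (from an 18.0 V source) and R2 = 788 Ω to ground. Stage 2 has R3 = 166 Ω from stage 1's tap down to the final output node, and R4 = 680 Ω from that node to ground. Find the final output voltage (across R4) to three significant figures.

Stage 2 presents R3+R4 = 846.0 Ω as a load on stage 1's tap.
Stage 1's lower leg becomes R2‖(R3+R4) = 408.0 Ω, so V_mid = 18.0 × 408.0/1408 = 5.216 V.
Stage 2 is itself unloaded: V_out = V_mid × R4/(R3+R4) = 5.216 × 680/846.0 = 4.19 V.

V_out ≈ 4.19 V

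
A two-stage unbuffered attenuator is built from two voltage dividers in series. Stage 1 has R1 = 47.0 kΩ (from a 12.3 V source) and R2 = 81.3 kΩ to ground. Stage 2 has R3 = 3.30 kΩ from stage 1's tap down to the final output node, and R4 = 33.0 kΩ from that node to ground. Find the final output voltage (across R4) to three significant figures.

Stage 2 presents R3+R4 = 36.30 kΩ as a load on stage 1's tap.
Stage 1's lower leg becomes R2‖(R3+R4) = 25.10 kΩ, so V_mid = 12.3 × 25.10/72.10 = 4.281 V.
Stage 2 is itself unloaded: V_out = V_mid × R4/(R3+R4) = 4.281 × 33.0/36.30 = 3.89 V.

V_out ≈ 3.89 V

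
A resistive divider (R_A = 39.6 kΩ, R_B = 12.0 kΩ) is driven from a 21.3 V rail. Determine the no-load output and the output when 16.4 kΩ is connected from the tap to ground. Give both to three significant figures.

Unloaded: 4.95 V; loaded: 3.17 V

Open-circuit: V = 21.3 × 12.0/(39.6 + 12.0) = 4.95 V.
With the load, R_B becomes R_B‖R_L = 6.930 kΩ, so V = 21.3 × 6.930/46.53 = 3.17 V.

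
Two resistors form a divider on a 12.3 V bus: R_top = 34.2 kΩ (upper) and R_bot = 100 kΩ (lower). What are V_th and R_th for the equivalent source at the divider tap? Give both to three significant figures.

V_th is the open-circuit tap voltage: 12.3 × 100/(34.2 + 100) = 9.17 V.
With the supply zeroed, R_top and R_bot appear in parallel from the tap: R_th = R_top‖R_bot = (34.2 × 100)/134.2 = 25.5 kΩ.

V_th = 9.17 V, R_th = 25.5 kΩ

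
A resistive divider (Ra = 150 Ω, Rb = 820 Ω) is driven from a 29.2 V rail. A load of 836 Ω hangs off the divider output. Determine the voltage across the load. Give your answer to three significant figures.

V_out ≈ 21.4 V

The load sits in parallel with Rb: Rb‖R_L = (820 × 836) / (820 + 836) = 414.0 Ω.
V_out = 29.2 × 414.0 / (150 + 414.0) = 29.2 × 414.0/564.0 = 21.4 V.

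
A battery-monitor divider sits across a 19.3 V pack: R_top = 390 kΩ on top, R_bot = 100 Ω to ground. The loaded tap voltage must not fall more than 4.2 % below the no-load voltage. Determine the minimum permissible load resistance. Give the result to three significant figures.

R_L(min) ≈ 2.28 kΩ

Output resistance R_th = R_top‖R_bot = (390000 × 100)/390100 = 99.97 Ω.
The fractional drop is R_th/(R_th + R_L); requiring this ≤ 0.0420 gives R_L ≥ R_th(1/0.0420 − 1) = 99.97 × 22.81 = 2.28 kΩ.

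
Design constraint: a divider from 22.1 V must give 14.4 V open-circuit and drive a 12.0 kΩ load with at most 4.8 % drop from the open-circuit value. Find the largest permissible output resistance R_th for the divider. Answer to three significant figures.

R_th ≤ 605 Ω

Loading drop = R_th/(R_th + R_L) ≤ 0.0480, so R_th ≤ R_L · ε/(1−ε) = 12.0 kΩ × 0.0480/0.9520 = 605 Ω.
(Any R1, R2 with R2/(R1+R2) = 0.652 and R1‖R2 ≤ 605 Ω will meet the spec.)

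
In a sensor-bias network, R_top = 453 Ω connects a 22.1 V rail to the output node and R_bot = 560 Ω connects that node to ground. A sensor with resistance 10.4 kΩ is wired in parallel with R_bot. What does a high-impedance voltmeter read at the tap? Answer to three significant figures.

V_out ≈ 11.9 V

The load sits in parallel with R_bot: R_bot‖R_L = (560 × 10400) / (560 + 10400) = 531.4 Ω.
V_out = 22.1 × 531.4 / (453 + 531.4) = 22.1 × 531.4/984.4 = 11.9 V.
(Unloaded it would have been 12.2 V.)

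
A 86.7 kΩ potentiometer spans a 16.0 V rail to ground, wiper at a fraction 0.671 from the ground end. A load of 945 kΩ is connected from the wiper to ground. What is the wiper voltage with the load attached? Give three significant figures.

V ≈ 10.5 V

The wiper splits the pot into (1−α)R = 28.52 kΩ above and αR = 58.18 kΩ below.
Lower section ‖ load = 54.80 kΩ.
V_wiper = 16.0 × 54.80/(28.52 + 54.80) = 10.5 V.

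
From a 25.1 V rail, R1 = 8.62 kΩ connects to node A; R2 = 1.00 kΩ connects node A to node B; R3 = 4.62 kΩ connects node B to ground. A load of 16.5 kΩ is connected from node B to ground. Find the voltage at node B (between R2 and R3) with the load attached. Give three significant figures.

V ≈ 6.85 V

At node B, R3 is in parallel with the load: R3‖R_L = 3.609 kΩ.
Below node A the resistance is R2 + (R3‖R_L) = 4.609 kΩ, so V_A = 25.1 × 4.609/13.23 = 8.745 V.
Then V_B = V_A × (R3‖R_L)/(R2 + R3‖R_L) = 8.745 × 3.609/4.609 = 6.85 V.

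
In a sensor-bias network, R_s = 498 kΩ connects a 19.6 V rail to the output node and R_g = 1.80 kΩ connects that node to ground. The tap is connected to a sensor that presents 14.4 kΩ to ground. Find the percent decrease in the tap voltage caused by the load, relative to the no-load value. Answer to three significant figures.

11.1 %

Unloaded V = 19.6 × 1.80/499.8 = 0.070588 V.
Loaded: R_g‖R_L = 1.600 kΩ, giving V = 19.6 × 1.600/499.6 = 0.062770 V.
Drop = (0.070588 − 0.062770) / 0.070588 = 11.1 %.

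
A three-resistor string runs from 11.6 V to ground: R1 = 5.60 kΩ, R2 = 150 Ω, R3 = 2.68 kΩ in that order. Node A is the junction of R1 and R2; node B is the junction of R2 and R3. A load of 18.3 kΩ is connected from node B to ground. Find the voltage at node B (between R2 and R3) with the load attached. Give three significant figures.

At node B, R3 is in parallel with the load: R3‖R_L = 2338 Ω.
Below node A the resistance is R2 + (R3‖R_L) = 2488 Ω, so V_A = 11.6 × 2488/8088 = 3.568 V.
Then V_B = V_A × (R3‖R_L)/(R2 + R3‖R_L) = 3.568 × 2338/2488 = 3.35 V.

V ≈ 3.35 V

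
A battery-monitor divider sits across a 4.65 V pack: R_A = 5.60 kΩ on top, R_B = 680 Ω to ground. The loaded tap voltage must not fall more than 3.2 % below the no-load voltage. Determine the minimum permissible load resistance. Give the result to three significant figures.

R_L(min) ≈ 18.3 kΩ

Output resistance R_th = R_A‖R_B = (5600 × 680)/6280 = 606.4 Ω.
The fractional drop is R_th/(R_th + R_L); requiring this ≤ 0.0320 gives R_L ≥ R_th(1/0.0320 − 1) = 606.4 × 30.25 = 18.3 kΩ.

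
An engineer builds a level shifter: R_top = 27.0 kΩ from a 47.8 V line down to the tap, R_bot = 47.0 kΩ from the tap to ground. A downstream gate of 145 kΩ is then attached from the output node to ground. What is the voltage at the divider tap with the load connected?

The load sits in parallel with R_bot: R_bot‖R_L = (47.0 × 145) / (47.0 + 145) = 35.49 kΩ.
V_out = 47.8 × 35.49 / (27.0 + 35.49) = 47.8 × 35.49/62.49 = 27.1 V.
(Unloaded it would have been 30.4 V.)

V_out ≈ 27.1 V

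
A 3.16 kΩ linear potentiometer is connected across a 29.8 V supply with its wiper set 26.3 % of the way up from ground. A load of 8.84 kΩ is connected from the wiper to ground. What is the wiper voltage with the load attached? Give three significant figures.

The wiper splits the pot into (1−α)R = 2329 Ω above and αR = 831.1 Ω below.
Lower section ‖ load = 759.7 Ω.
V_wiper = 29.8 × 759.7/(2329 + 759.7) = 7.33 V.

V ≈ 7.33 V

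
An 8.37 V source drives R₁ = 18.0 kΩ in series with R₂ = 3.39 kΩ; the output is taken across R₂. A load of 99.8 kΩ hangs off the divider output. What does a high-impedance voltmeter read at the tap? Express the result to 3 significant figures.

V_out ≈ 1.29 V

The load sits in parallel with R₂: R₂‖R_L = (3.39 × 99.8) / (3.39 + 99.8) = 3.279 kΩ.
V_out = 8.37 × 3.279 / (18.0 + 3.279) = 8.37 × 3.279/21.28 = 1.29 V.
(Unloaded it would have been 1.33 V.)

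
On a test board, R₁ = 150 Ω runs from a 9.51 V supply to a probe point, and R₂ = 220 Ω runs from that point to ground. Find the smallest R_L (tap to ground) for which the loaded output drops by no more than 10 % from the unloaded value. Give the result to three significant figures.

R_L(min) ≈ 803 Ω

Output resistance R_th = R₁‖R₂ = (150 × 220)/370.0 = 89.19 Ω.
The fractional drop is R_th/(R_th + R_L); requiring this ≤ 0.100 gives R_L ≥ R_th(1/0.100 − 1) = 89.19 × 9.000 = 803 Ω.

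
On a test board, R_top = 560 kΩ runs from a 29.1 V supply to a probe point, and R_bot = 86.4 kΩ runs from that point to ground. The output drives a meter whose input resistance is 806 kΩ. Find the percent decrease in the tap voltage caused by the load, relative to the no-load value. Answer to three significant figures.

The divider's output (Thévenin) resistance is R_top‖R_bot = 74.85 kΩ.
Fractional drop under load = R_th/(R_th + R_L) = 74.85 / (74.85 + 806) = 0.08498.
So the output falls by 8.50 %.

8.50 %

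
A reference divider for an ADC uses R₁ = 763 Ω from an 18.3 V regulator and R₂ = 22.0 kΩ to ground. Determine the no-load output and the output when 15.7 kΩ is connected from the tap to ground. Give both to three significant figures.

Unloaded: 17.7 V; loaded: 16.9 V

Open-circuit: V = 18.3 × 22000/(763 + 22000) = 17.7 V.
With the load, R₂ becomes R₂‖R_L = 9162 Ω, so V = 18.3 × 9162/9925 = 16.9 V.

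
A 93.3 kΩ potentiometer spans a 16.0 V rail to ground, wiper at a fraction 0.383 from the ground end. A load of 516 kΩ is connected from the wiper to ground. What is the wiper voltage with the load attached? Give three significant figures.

V ≈ 5.88 V

The wiper splits the pot into (1−α)R = 57.57 kΩ above and αR = 35.73 kΩ below.
Lower section ‖ load = 33.42 kΩ.
V_wiper = 16.0 × 33.42/(57.57 + 33.42) = 5.88 V.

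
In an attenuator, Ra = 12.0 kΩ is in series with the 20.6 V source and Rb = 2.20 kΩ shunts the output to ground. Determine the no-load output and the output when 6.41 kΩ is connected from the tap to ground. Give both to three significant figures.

Open-circuit: V = 20.6 × 2.20/(12.0 + 2.20) = 3.19 V.
With the load, Rb becomes Rb‖R_L = 1.638 kΩ, so V = 20.6 × 1.638/13.64 = 2.47 V.

Unloaded: 3.19 V; loaded: 2.47 V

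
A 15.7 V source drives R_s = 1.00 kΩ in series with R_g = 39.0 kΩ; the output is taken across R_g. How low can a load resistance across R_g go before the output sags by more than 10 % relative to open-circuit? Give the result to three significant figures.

Output resistance R_th = R_s‖R_g = (1000 × 39000)/40000 = 975.0 Ω.
The fractional drop is R_th/(R_th + R_L); requiring this ≤ 0.100 gives R_L ≥ R_th(1/0.100 − 1) = 975.0 × 9.000 = 8.78 kΩ.

R_L(min) ≈ 8.78 kΩ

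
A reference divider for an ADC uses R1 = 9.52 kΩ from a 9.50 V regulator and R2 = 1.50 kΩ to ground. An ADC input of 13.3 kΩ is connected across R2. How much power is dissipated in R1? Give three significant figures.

Total resistance from the source is R1 + (R2‖R_L) = 10.87 kΩ, so I = 9.50/10.87 kΩ = 0.8741 mA.
P = I²·R1 = (0.8741 mA)² × 9.52 kΩ = 7.27 mW.

P ≈ 7.27 mW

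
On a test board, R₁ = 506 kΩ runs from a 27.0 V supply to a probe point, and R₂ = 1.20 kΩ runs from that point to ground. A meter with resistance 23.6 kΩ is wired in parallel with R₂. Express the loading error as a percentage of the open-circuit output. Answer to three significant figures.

4.83 %

The divider's output (Thévenin) resistance is R₁‖R₂ = 1.197 kΩ.
Fractional drop under load = R_th/(R_th + R_L) = 1.197 / (1.197 + 23.6) = 0.04828.
So the output falls by 4.83 %.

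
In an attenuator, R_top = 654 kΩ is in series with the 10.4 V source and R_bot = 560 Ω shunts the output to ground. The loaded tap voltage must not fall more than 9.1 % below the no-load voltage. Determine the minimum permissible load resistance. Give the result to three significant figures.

Output resistance R_th = R_top‖R_bot = (654000 × 560)/654600 = 559.5 Ω.
The fractional drop is R_th/(R_th + R_L); requiring this ≤ 0.0910 gives R_L ≥ R_th(1/0.0910 − 1) = 559.5 × 9.989 = 5.59 kΩ.

R_L(min) ≈ 5.59 kΩ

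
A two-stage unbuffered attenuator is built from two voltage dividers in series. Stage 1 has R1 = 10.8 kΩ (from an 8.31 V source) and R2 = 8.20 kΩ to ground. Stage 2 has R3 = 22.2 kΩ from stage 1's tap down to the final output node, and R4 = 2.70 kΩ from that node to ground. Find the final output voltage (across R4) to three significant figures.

V_out ≈ 0.328 V

Stage 2 presents R3+R4 = 24.90 kΩ as a load on stage 1's tap.
Stage 1's lower leg becomes R2‖(R3+R4) = 6.169 kΩ, so V_mid = 8.31 × 6.169/16.97 = 3.021 V.
Stage 2 is itself unloaded: V_out = V_mid × R4/(R3+R4) = 3.021 × 2.70/24.90 = 0.328 V.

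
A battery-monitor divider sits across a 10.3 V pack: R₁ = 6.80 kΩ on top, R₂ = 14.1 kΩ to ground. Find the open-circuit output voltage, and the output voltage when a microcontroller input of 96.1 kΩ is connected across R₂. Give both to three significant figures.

Open-circuit: V = 10.3 × 14.1/(6.80 + 14.1) = 6.95 V.
With the load, R₂ becomes R₂‖R_L = 12.30 kΩ, so V = 10.3 × 12.30/19.10 = 6.63 V.

Unloaded: 6.95 V; loaded: 6.63 V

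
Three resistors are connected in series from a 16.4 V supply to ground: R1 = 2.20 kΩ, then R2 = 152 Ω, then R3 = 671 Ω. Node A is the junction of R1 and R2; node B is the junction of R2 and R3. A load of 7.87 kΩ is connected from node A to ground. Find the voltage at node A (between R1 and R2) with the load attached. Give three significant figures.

Below node A the series string R2+R3 = 823.0 Ω sits in parallel with the 7870 Ω load: 745.1 Ω.
V_A = 16.4 × 745.1/(2200 + 745.1) = 4.15 V.

V ≈ 4.15 V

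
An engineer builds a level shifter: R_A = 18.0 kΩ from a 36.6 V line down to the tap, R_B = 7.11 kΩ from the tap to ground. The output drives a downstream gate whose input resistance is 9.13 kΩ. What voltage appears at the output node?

V_out ≈ 6.65 V

The load sits in parallel with R_B: R_B‖R_L = (7.11 × 9.13) / (7.11 + 9.13) = 3.997 kΩ.
V_out = 36.6 × 3.997 / (18.0 + 3.997) = 36.6 × 3.997/22.00 = 6.65 V.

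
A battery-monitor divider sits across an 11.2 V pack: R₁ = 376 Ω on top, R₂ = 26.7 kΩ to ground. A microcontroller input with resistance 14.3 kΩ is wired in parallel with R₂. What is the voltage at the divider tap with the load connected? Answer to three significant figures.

V_out ≈ 10.8 V

The load sits in parallel with R₂: R₂‖R_L = (26700 × 14300) / (26700 + 14300) = 9312 Ω.
V_out = 11.2 × 9312 / (376 + 9312) = 11.2 × 9312/9688 = 10.8 V.
(Unloaded it would have been 11.0 V.)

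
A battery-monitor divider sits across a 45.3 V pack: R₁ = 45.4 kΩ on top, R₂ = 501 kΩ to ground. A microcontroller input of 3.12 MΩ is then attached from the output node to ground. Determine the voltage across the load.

The load sits in parallel with R₂: R₂‖R_L = (501 × 3120) / (501 + 3120) = 431.7 kΩ.
V_out = 45.3 × 431.7 / (45.4 + 431.7) = 45.3 × 431.7/477.1 = 41.0 V.

V_out ≈ 41.0 V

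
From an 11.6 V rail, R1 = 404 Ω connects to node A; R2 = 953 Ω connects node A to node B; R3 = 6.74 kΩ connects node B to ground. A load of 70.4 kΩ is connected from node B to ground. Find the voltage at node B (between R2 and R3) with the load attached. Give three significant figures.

At node B, R3 is in parallel with the load: R3‖R_L = 6151 Ω.
Below node A the resistance is R2 + (R3‖R_L) = 7104 Ω, so V_A = 11.6 × 7104/7508 = 10.98 V.
Then V_B = V_A × (R3‖R_L)/(R2 + R3‖R_L) = 10.98 × 6151/7104 = 9.50 V.

V ≈ 9.50 V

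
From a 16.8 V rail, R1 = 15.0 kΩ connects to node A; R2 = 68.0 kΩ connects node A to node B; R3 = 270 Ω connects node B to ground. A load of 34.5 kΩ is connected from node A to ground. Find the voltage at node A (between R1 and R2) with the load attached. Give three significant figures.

V ≈ 10.2 V

Below node A the series string R2+R3 = 68270 Ω sits in parallel with the 34500 Ω load: 22920 Ω.
V_A = 16.8 × 22920/(15000 + 22920) = 10.2 V.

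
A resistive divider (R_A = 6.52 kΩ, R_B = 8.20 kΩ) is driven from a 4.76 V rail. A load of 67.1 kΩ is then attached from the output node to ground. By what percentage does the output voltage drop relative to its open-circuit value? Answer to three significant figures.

5.13 %

The divider's output (Thévenin) resistance is R_A‖R_B = 3.632 kΩ.
Fractional drop under load = R_th/(R_th + R_L) = 3.632 / (3.632 + 67.1) = 0.05135.
So the output falls by 5.13 %.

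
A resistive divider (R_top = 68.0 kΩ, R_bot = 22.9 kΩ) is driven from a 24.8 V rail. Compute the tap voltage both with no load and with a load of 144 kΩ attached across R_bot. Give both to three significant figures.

Open-circuit: V = 24.8 × 22.9/(68.0 + 22.9) = 6.25 V.
With the load, R_bot becomes R_bot‖R_L = 19.76 kΩ, so V = 24.8 × 19.76/87.76 = 5.58 V.

Unloaded: 6.25 V; loaded: 5.58 V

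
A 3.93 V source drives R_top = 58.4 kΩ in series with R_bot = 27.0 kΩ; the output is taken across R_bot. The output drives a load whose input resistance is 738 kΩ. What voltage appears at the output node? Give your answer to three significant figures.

V_out ≈ 1.21 V

The load sits in parallel with R_bot: R_bot‖R_L = (27.0 × 738) / (27.0 + 738) = 26.05 kΩ.
V_out = 3.93 × 26.05 / (58.4 + 26.05) = 3.93 × 26.05/84.45 = 1.21 V.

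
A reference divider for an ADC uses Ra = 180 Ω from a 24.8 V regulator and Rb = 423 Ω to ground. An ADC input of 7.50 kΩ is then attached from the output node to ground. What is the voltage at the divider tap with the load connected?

V_out ≈ 17.1 V

The load sits in parallel with Rb: Rb‖R_L = (423 × 7500) / (423 + 7500) = 400.4 Ω.
V_out = 24.8 × 400.4 / (180 + 400.4) = 24.8 × 400.4/580.4 = 17.1 V.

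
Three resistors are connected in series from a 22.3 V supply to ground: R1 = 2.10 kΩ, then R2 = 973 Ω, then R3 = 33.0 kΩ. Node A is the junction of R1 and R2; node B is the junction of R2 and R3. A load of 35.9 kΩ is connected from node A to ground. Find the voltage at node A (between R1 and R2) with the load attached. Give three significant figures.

V ≈ 19.9 V

Below node A the series string R2+R3 = 33970 Ω sits in parallel with the 35900 Ω load: 17450 Ω.
V_A = 22.3 × 17450/(2100 + 17450) = 19.9 V.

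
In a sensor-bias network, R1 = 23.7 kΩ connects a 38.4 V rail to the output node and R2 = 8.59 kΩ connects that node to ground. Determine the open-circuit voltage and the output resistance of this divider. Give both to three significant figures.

V_th is the open-circuit tap voltage: 38.4 × 8.59/(23.7 + 8.59) = 10.2 V.
With the supply zeroed, R1 and R2 appear in parallel from the tap: R_th = R1‖R2 = (23.7 × 8.59)/32.29 = 6.30 kΩ.

V_th = 10.2 V, R_th = 6.30 kΩ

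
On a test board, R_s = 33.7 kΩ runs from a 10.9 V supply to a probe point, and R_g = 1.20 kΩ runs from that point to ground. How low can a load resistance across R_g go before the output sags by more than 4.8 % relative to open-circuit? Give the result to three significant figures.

Output resistance R_th = R_s‖R_g = (33.7 × 1.20)/34.90 = 1.159 kΩ.
The fractional drop is R_th/(R_th + R_L); requiring this ≤ 0.0480 gives R_L ≥ R_th(1/0.0480 − 1) = 1.159 × 19.83 = 23.0 kΩ.

R_L(min) ≈ 23.0 kΩ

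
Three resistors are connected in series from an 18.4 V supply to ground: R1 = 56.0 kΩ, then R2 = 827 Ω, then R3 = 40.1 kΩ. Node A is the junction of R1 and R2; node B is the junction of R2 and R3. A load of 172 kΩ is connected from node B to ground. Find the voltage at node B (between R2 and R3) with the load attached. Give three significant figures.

V ≈ 6.70 V

At node B, R3 is in parallel with the load: R3‖R_L = 32520 Ω.
Below node A the resistance is R2 + (R3‖R_L) = 33350 Ω, so V_A = 18.4 × 33350/89350 = 6.867 V.
Then V_B = V_A × (R3‖R_L)/(R2 + R3‖R_L) = 6.867 × 32520/33350 = 6.70 V.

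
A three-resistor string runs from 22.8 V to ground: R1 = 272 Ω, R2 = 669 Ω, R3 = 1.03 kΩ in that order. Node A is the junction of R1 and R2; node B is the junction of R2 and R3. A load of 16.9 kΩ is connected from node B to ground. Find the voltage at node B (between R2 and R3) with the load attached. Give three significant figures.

At node B, R3 is in parallel with the load: R3‖R_L = 970.8 Ω.
Below node A the resistance is R2 + (R3‖R_L) = 1640 Ω, so V_A = 22.8 × 1640/1912 = 19.56 V.
Then V_B = V_A × (R3‖R_L)/(R2 + R3‖R_L) = 19.56 × 970.8/1640 = 11.6 V.

V ≈ 11.6 V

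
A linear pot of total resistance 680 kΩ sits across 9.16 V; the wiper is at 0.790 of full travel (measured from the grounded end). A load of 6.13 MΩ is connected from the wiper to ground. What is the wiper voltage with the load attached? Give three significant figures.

The wiper splits the pot into (1−α)R = 142.8 kΩ above and αR = 537.2 kΩ below.
Lower section ‖ load = 493.9 kΩ.
V_wiper = 9.16 × 493.9/(142.8 + 493.9) = 7.11 V.

V ≈ 7.11 V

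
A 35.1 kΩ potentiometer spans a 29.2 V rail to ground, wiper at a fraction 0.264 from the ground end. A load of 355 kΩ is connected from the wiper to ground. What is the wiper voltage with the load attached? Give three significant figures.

V ≈ 7.56 V

The wiper splits the pot into (1−α)R = 25.83 kΩ above and αR = 9.266 kΩ below.
Lower section ‖ load = 9.031 kΩ.
V_wiper = 29.2 × 9.031/(25.83 + 9.031) = 7.56 V.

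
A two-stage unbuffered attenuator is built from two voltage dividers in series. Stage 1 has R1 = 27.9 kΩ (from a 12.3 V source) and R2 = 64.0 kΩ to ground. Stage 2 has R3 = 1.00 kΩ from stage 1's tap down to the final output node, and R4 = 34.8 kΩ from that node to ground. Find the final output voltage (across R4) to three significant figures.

Stage 2 presents R3+R4 = 35.80 kΩ as a load on stage 1's tap.
Stage 1's lower leg becomes R2‖(R3+R4) = 22.96 kΩ, so V_mid = 12.3 × 22.96/50.86 = 5.552 V.
Stage 2 is itself unloaded: V_out = V_mid × R4/(R3+R4) = 5.552 × 34.8/35.80 = 5.40 V.

V_out ≈ 5.40 V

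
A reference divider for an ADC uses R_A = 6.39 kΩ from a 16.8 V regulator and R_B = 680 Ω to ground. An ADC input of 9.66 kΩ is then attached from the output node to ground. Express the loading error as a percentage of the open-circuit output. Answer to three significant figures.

The divider's output (Thévenin) resistance is R_A‖R_B = 614.6 Ω.
Fractional drop under load = R_th/(R_th + R_L) = 614.6 / (614.6 + 9660) = 0.05982.
So the output falls by 5.98 %.

5.98 %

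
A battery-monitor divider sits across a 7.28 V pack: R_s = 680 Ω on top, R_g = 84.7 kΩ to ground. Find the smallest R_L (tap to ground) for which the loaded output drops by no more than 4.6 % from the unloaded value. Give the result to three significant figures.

Output resistance R_th = R_s‖R_g = (680 × 84700)/85380 = 674.6 Ω.
The fractional drop is R_th/(R_th + R_L); requiring this ≤ 0.0460 gives R_L ≥ R_th(1/0.0460 − 1) = 674.6 × 20.74 = 14.0 kΩ.

R_L(min) ≈ 14.0 kΩ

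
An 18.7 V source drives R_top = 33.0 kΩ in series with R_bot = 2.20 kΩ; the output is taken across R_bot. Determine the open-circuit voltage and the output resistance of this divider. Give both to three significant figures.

V_th is the open-circuit tap voltage: 18.7 × 2.20/(33.0 + 2.20) = 1.17 V.
With the supply zeroed, R_top and R_bot appear in parallel from the tap: R_th = R_top‖R_bot = (33.0 × 2.20)/35.20 = 2.06 kΩ.

V_th = 1.17 V, R_th = 2.06 kΩ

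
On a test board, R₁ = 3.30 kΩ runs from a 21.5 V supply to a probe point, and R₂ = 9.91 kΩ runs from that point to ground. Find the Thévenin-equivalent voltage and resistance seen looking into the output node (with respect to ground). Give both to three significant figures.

V_th is the open-circuit tap voltage: 21.5 × 9.91/(3.30 + 9.91) = 16.1 V.
With the supply zeroed, R₁ and R₂ appear in parallel from the tap: R_th = R₁‖R₂ = (3.30 × 9.91)/13.21 = 2.48 kΩ.

V_th = 16.1 V, R_th = 2.48 kΩ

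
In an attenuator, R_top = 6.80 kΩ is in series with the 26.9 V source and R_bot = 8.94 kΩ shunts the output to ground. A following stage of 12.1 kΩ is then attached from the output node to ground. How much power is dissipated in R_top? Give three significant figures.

Total resistance from the source is R_top + (R_bot‖R_L) = 11.94 kΩ, so I = 26.9/11.94 kΩ = 2.253 mA.
P = I²·R_top = (2.253 mA)² × 6.80 kΩ = 34.5 mW.

P ≈ 34.5 mW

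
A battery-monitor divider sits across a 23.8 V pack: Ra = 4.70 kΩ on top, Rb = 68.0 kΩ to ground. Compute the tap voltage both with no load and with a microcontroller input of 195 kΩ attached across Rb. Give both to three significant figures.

Unloaded: 22.3 V; loaded: 21.8 V

Open-circuit: V = 23.8 × 68.0/(4.70 + 68.0) = 22.3 V.
With the load, Rb becomes Rb‖R_L = 50.42 kΩ, so V = 23.8 × 50.42/55.12 = 21.8 V.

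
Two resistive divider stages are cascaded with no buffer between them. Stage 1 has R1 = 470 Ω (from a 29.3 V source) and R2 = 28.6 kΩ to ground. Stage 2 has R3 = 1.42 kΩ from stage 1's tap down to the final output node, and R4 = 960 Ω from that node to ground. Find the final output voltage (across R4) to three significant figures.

Stage 2 presents R3+R4 = 2380 Ω as a load on stage 1's tap.
Stage 1's lower leg becomes R2‖(R3+R4) = 2197 Ω, so V_mid = 29.3 × 2197/2667 = 24.14 V.
Stage 2 is itself unloaded: V_out = V_mid × R4/(R3+R4) = 24.14 × 960/2380 = 9.74 V.

V_out ≈ 9.74 V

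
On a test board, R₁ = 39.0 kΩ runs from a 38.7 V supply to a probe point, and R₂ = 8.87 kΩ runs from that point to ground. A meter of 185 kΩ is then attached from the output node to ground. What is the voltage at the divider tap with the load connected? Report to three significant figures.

The load sits in parallel with R₂: R₂‖R_L = (8.87 × 185) / (8.87 + 185) = 8.464 kΩ.
V_out = 38.7 × 8.464 / (39.0 + 8.464) = 38.7 × 8.464/47.46 = 6.90 V.
(Unloaded it would have been 7.17 V.)

V_out ≈ 6.90 V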